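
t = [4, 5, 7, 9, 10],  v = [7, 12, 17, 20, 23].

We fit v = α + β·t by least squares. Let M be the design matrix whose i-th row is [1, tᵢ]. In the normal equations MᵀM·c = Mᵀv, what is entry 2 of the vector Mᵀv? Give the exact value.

617

Entry 2 ↔ basis t, so (Mᵀv)_{2} = Σᵢ (t)·vᵢ = (4)·(7) + (5)·(12) + (7)·(17) + (9)·(20) + (10)·(23) = 617.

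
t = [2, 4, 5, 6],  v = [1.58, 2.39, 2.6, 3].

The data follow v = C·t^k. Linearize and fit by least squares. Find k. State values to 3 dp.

With ln vᵢ as the transformed response and ln tᵢ as the regressor:
Σln t = 5.4806, Σ(ln t)² = 8.2030, Σln v = 3.3828, Σln t·ln v = 5.0312.
Normal system: [[8.2030, 5.4806]; [5.4806, 4]]·[k, ln C]ᵀ = [5.0312, 3.3828]ᵀ.
Slope k = (n·Σln t·ln v − Σln t·Σln v)/(n·Σ(ln t)² − (Σln t)²) = (4·5.0312 − 5.4806·3.3828)/2.7744 = 0.57119; ln C = (Σln v − k·Σln t)/n = 0.06308.

k = 0.571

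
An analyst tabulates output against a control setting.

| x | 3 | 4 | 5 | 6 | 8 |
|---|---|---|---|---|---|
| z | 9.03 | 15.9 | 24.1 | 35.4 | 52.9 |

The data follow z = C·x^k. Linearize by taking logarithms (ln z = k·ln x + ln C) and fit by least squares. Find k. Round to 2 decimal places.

k = 1.83

With ln zᵢ as the transformed response and ln xᵢ as the regressor:
Σln x = 7.9655, Σ(ln x)² = 13.2535, Σln z = 15.6842, Σln x·ln z = 26.0168.
Equations: 13.2535·k + 7.9655·ln C = 26.0168;  7.9655·k + 5·ln C = 15.6842.
Solving (det = 2.8177): k = 1.82801, ln C = 0.22462.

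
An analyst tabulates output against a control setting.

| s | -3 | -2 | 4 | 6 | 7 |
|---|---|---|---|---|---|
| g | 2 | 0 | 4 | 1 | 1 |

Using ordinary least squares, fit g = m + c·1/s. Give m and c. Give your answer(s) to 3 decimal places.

m = 1.730, c = 2.366

AᵀA·[m, c]ᵀ = Aᵀg reads: 5·m + (-23/84)·c = 8;  (-23/84)·m + (3329/7056)·c = 9/14.
det = 5·(3329/7056) − (-23/84)² = 1343/588.
m = (8·(3329/7056) − (-23/84)·(9/14))/(1343/588) = 13937/8058; c = (5·(9/14) − (-23/84)·8)/(1343/588) = 3178/1343.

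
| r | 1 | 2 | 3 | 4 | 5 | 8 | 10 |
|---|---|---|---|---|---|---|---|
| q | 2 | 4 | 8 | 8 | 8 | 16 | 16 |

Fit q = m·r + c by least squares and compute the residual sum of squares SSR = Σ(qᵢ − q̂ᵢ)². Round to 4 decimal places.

SSR = 11.7477

With design matrix A, AᵀA = [[219, 33]; [33, 7]] and Aᵀq = [394, 62]ᵀ.
det = 219·7 − 33² = 444.
m = (394·7 − 33·62)/444 = 178/111; c = (219·62 − 33·394)/444 = 48/37.
Residuals: -100/111, -56/111, 70/37, 32/111, -146/111, 208/111, -4/3; SSR = 1304/111.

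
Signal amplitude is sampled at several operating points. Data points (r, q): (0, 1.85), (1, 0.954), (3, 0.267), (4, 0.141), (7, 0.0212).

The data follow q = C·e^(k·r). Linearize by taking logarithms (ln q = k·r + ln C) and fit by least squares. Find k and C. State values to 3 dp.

Taking logs, ln q = k·r + ln C, so regress ln q on r.
XᵀX = [[75.0000, 15.0000]; [15.0000, 5]], rhs = [-38.8209, -6.5652]ᵀ  (here Σr = 15.0000, Σ(r)² = 75.0000, Σln q = -6.5652, Σr·ln q = -38.8209).
Slope k = (n·Σr·ln q − Σr·Σln q)/(n·Σ(r)² − (Σr)²) = (5·-38.8209 − 15.0000·-6.5652)/150.0000 = -0.63751; ln C = (Σln q − k·Σr)/n = 0.59951, so C = exp(0.59951) = 1.82122.

k = -0.638, C = 1.821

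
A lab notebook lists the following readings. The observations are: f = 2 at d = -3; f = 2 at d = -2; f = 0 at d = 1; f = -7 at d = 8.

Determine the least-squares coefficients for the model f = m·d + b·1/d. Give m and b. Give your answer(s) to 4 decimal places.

m = -0.8831, b = 0.7195

AᵀA·[m, b]ᵀ = Aᵀf reads: 78·m + 4·b = -66;  4·m + (793/576)·b = -61/24.
det = 78·(793/576) − 4² = 8773/96.
m = ((-66)·(793/576) − 4·(-61/24))/(8773/96) = -7747/8773; b = (78·(-61/24) − 4·(-66))/(8773/96) = 6312/8773.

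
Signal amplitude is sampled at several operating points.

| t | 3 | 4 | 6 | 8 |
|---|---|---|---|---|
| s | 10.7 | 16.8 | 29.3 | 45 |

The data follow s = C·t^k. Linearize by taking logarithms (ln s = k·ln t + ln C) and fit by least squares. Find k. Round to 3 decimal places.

k = 1.451

Let Y = ln s. Fitting Y = k·ln t + ln C by least squares:
Σln t = 6.3561, Σ(ln t)² = 10.6632, Σln s = 12.3759, Σln t·ln s = 20.4828.
Equations: 10.6632·k + 6.3561·ln C = 20.4828;  6.3561·k + 4·ln C = 12.3759.
Δ = 10.6632·4 − (6.3561)² = 2.2529; k = (20.4828·4 − 6.3561·12.3759)/2.2529 = 1.45096, ln C = (10.6632·12.3759 − 6.3561·20.4828)/2.2529 = 0.78835.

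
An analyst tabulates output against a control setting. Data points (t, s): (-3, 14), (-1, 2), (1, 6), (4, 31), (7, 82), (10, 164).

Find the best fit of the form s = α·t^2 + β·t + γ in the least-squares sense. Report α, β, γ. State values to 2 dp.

Compute the Gram sums: Σt^2·t^2 = 12740, Σt^2·t = 1380, Σt^2 = 176, Σt·t = 176, Σt = 18, Σ1 = 6.
Moment sums: Σt^2·s = 21048, Σt·s = 2300, Σs = 299.
Solving the 3×3 system (Gaussian elimination) gives α = 226859/148898, β = 128033/148898, γ = 190727/74449.

α = 1.52, β = 0.86, γ = 2.56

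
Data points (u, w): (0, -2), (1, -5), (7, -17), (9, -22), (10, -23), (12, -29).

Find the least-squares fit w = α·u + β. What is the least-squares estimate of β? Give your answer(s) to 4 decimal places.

β = -2.2634

With design matrix M, MᵀM = [[375, 39]; [39, 6]] and Mᵀw = [-900, -98]ᵀ.
det = 375·6 − 39² = 729.
α = ((-900)·6 − 39·(-98))/729 = -526/243; β = (375·(-98) − 39·(-900))/729 = -550/243.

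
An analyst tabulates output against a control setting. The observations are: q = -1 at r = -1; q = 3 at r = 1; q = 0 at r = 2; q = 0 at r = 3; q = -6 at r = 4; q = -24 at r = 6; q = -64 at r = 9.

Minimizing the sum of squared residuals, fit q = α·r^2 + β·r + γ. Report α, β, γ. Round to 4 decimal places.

The normal system XᵀX·[α, β, γ]ᵀ = Xᵀq is [[8212, 1044, 148]; [1044, 148, 24]; [148, 24, 7]]·[α, β, γ]ᵀ = [-6142, -740, -92]ᵀ.
Inverting the 3×3 Gram matrix, [α, β, γ]ᵀ = [-41983/40344, 27381/13448, 18943/10086]ᵀ.

α = -1.0406, β = 2.0361, γ = 1.8781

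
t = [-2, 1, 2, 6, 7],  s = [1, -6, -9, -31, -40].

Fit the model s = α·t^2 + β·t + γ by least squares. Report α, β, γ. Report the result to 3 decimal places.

AᵀA·[α, β, γ]ᵀ = Aᵀs reads: 3730·α + 560·β + 94·γ = -3114;  560·α + 94·β + 14·γ = -492;  94·α + 14·β + 5·γ = -85.
(Σt^2·t^2 = 3730, Σt^2·t = 560, Σt^2 = 94, Σt·t = 94, Σt = 14, Σ1 = 5, Σt^2·s = -3114, Σt·s = -492, Σs = -85.)
Inverting the 3×3 Gram matrix, [α, β, γ]ᵀ = [-3204/8113, -2893/1159, -20983/8113]ᵀ.

α = -0.395, β = -2.496, γ = -2.586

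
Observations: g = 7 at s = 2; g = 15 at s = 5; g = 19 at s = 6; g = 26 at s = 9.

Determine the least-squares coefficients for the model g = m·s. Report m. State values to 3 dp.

With design matrix A, AᵀA = [[146]] and Aᵀg = [437]ᵀ.
Hence m = 437 / 146 ≈ 2.99315.

m = 2.993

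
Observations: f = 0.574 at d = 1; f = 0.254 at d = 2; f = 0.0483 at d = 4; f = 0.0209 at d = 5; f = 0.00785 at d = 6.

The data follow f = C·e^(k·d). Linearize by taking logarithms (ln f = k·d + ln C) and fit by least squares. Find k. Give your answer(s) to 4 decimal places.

Taking logs, ln f = k·d + ln C, so regress ln f on d.
AᵀA = [[82.0000, 18.0000]; [18.0000, 5]], rhs = [-63.8407, -13.6711]ᵀ  (here Σd = 18.0000, Σ(d)² = 82.0000, Σln f = -13.6711, Σd·ln f = -63.8407).
Slope k = (n·Σd·ln f − Σd·Σln f)/(n·Σ(d)² − (Σd)²) = (5·-63.8407 − 18.0000·-13.6711)/86.0000 = -0.85027; ln C = (Σln f − k·Σd)/n = 0.32676.

k = -0.8503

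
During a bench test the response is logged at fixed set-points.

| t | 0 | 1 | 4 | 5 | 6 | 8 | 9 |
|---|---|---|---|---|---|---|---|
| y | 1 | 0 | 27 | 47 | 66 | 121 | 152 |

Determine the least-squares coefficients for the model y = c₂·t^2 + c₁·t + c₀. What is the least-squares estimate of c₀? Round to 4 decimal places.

Compute the Gram sums: Σt^2·t^2 = 12835, Σt^2·t = 1647, Σt^2 = 223, Σt·t = 223, Σt = 33, Σ1 = 7.
Right-hand side: Σt^2·y = 24039, Σt·y = 3075, Σy = 414.
Inverting the 3×3 Gram matrix, [c₂, c₁, c₀]ᵀ = [72861/36806, -30561/36806, -129/18403]ᵀ.

c₀ = -0.0070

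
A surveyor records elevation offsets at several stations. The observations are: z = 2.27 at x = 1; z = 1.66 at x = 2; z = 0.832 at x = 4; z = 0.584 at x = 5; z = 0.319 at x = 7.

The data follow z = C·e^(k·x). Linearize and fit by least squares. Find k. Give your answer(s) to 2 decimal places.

k = -0.33

Taking logs, ln z = k·x + ln C, so regress ln z on x.
Over the data: Σx = 19.0000, Σ(x)² = 95.0000, Σln z = -0.5377, Σx·ln z = -9.5895.
Normal system: [[95.0000, 19.0000]; [19.0000, 5]]·[k, ln C]ᵀ = [-9.5895, -0.5377]ᵀ.
Slope k = (n·Σx·ln z − Σx·Σln z)/(n·Σ(x)² − (Σx)²) = (5·-9.5895 − 19.0000·-0.5377)/114.0000 = -0.33097; ln C = (Σln z − k·Σx)/n = 1.15013.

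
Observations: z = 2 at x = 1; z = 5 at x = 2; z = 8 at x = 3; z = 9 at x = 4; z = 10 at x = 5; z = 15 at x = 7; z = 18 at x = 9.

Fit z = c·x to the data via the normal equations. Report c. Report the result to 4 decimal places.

c = 2.1027

With design matrix M, MᵀM = [[185]] and Mᵀz = [389]ᵀ.
Hence c = 389 / 185 ≈ 2.1027.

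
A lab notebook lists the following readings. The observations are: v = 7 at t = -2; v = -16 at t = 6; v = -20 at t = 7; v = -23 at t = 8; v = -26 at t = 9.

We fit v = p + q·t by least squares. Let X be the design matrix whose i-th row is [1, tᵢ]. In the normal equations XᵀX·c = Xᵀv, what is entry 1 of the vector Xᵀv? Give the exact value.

-78

Entry 1 ↔ basis 1, so (Xᵀv)_{1} = Σᵢ vᵢ = (1)·(7) + (1)·(-16) + (1)·(-20) + (1)·(-23) + (1)·(-26) = -78.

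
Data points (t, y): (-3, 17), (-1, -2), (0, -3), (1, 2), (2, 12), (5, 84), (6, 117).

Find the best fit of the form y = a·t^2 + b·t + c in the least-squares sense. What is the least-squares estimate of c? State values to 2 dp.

c = -3.24

Entries of XᵀX: Σt^2·t^2 = 2020, Σt^2·t = 322, Σt^2 = 76, Σt·t = 76, Σt = 10, Σ1 = 7.
And Σt^2·y = 6513, Σt·y = 1099, Σy = 227.
Normal equations: [[2020, 322, 76]; [322, 76, 10]; [76, 10, 7]]·[a, b, c]ᵀ = [6513, 1099, 227]ᵀ.
Inverting the 3×3 Gram matrix, [a, b, c]ᵀ = [32861/10962, 71893/32886, -53294/16443]ᵀ.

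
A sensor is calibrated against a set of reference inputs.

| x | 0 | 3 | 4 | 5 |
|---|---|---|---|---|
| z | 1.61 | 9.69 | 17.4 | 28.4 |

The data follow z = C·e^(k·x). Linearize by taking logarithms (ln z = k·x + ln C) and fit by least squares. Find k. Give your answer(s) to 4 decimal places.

Linearized form: ln z = k·x + ln C. From the 4 transformed points,
Σx = 12.0000, Σ(x)² = 50.0000, Σln z = 8.9502, Σx·ln z = 34.9711.
Equations: 50.0000·k + 12.0000·ln C = 34.9711;  12.0000·k + 4·ln C = 8.9502.
Slope k = (n·Σx·ln z − Σx·Σln z)/(n·Σ(x)² − (Σx)²) = (4·34.9711 − 12.0000·8.9502)/56.0000 = 0.58004; ln C = (Σln z − k·Σx)/n = 0.49743.

k = 0.5800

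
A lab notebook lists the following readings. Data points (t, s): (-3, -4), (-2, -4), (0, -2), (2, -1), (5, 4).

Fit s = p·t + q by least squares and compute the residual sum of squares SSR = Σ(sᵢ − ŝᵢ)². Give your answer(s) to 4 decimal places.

SSR = 2.7961

Forming XᵀX = [[42, 2]; [2, 5]] and Xᵀs = [38, -7]ᵀ gives XᵀX·[p, q]ᵀ = Xᵀs.
Δ = 42·5 − 2² = 206.
p = (38·5 − 2·(-7))/206 = 102/103; q = (42·(-7) − 2·38)/206 = -185/103.
Residuals: 79/103, -23/103, -21/103, -122/103, 87/103; SSR = 288/103.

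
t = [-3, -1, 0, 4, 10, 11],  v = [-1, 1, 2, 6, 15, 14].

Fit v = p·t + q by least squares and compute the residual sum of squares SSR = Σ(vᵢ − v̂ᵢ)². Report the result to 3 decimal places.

SSR = 3.132

Setting ∂/∂p … = 0 gives: 247·p + 21·q = 330;  21·p + 6·q = 37.
(Σt·t = 247, Σt = 21, Σ1 = 6, Σt·v = 330, Σv = 37.)
Eliminating q: 6·(row 1) − 21·(row 2) gives 1041·p = 6·330 − 21·37 = 1203, so p = 401/347.
Then q = (37 − 21·(401/347))/6 = 2209/1041.
Residuals: 359/1041, 35/1041, -127/1041, -775/1041, 1376/1041, -868/1041; SSR = 3260/1041.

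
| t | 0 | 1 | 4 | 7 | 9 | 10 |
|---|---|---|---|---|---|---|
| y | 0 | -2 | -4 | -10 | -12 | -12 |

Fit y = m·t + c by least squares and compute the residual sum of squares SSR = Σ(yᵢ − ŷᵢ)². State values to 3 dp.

Normal-equation sums: Σt·t = 247, Σt = 31, Σ1 = 6.
Right-hand side: Σt·y = -316, Σy = -40.
So MᵀM·[m, c]ᵀ = Mᵀy: [[247, 31]; [31, 6]]·[m, c]ᵀ = [-316, -40]ᵀ.
Eliminating c: 6·(row 1) − 31·(row 2) gives 521·m = 6·(-316) − 31·(-40) = -656, so m = -656/521.
Then c = ((-40) − 31·(-656/521))/6 = -84/521.
Residuals: 84/521, -302/521, 624/521, -534/521, -264/521, 392/521; SSR = 1912/521.

SSR = 3.670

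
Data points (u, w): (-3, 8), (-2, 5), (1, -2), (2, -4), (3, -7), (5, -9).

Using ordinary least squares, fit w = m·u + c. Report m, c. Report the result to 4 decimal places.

m = -2.1957, c = 0.6957

The normal system XᵀX·[m, c]ᵀ = Xᵀw is [[52, 6]; [6, 6]]·[m, c]ᵀ = [-110, -9]ᵀ.
Δ = 52·6 − 6² = 276.
m = ((-110)·6 − 6·(-9))/276 = -101/46; c = (52·(-9) − 6·(-110))/276 = 16/23.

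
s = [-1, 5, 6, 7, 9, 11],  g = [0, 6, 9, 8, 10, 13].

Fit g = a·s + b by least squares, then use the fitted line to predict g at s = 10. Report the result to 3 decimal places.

With design matrix A, AᵀA = [[313, 37]; [37, 6]] and Aᵀg = [373, 46]ᵀ.
Eliminating b: 6·(row 1) − 37·(row 2) gives 509·a = 6·373 − 37·46 = 536, so a = 536/509.
Then b = (46 − 37·(536/509))/6 = 597/509.
At s = 10: ĝ = (536/509)·(10) + (597/509)·(1) = 5957/509.

ĝ = 11.703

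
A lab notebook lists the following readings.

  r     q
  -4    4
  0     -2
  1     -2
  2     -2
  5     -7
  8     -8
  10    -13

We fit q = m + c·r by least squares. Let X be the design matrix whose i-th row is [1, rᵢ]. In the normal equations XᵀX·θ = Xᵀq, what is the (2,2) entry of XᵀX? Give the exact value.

Row 2 ↔ basis r, column 2 ↔ basis r, so (XᵀX)_{2,2} = Σᵢ (r)·(r) = (-4)·(-4) + (0)·(0) + (1)·(1) + (2)·(2) + (5)·(5) + (8)·(8) + (10)·(10) = 210.

210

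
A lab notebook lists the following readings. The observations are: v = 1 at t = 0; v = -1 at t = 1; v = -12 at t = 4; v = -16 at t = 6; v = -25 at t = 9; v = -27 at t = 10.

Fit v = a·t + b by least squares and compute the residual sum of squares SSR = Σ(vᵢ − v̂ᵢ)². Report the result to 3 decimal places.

SSR = 3.619

From the data, Σt·t = 234, Σt = 30, Σ1 = 6.
Right-hand side: Σt·v = -640, Σv = -80.
So MᵀM·[a, b]ᵀ = Mᵀv: [[234, 30]; [30, 6]]·[a, b]ᵀ = [-640, -80]ᵀ.
Δ = 234·6 − 30² = 504.
a = ((-640)·6 − 30·(-80))/504 = -20/7; b = (234·(-80) − 30·(-640))/504 = 20/21.
Residuals: 1/21, 19/21, -32/21, 4/21, -5/21, 13/21; SSR = 76/21.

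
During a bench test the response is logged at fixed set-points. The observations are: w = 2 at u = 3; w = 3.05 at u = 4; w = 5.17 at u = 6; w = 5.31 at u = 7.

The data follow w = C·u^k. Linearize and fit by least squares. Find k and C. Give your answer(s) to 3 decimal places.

Linearized form: ln w = k·ln u + ln C. From the 4 transformed points,
Σln u = 6.2226, Σ(ln u)² = 10.1257, Σln w = 5.1208, Σln u·ln w = 8.4999.
Equations: 10.1257·k + 6.2226·ln C = 8.4999;  6.2226·k + 4·ln C = 5.1208.
Slope k = (n·Σln u·ln w − Σln u·Σln w)/(n·Σ(ln u)² − (Σln u)²) = (4·8.4999 − 6.2226·5.1208)/1.7825 = 1.19801; ln C = (Σln w − k·Σln u)/n = -0.58349, so C = exp(-0.58349) = 0.55795.

k = 1.198, C = 0.558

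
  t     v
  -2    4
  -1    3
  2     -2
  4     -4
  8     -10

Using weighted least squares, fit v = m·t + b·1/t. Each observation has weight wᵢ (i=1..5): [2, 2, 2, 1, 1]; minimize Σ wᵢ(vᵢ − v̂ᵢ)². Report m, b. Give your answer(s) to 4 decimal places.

Setting ∂/∂m … = 0 gives: 98·m + 8·b = -126;  8·m + (197/64)·b = -57/4.
(Σwᵢ·t·t = 98, Σwᵢ·t·1/t = 8, Σwᵢ·1/t·1/t = 197/64, Σwᵢ·t·v = -126, Σwᵢ·1/t·v = -57/4.)
Determinant 98·(197/64) − 8² = 7605/32.
m = ((-126)·(197/64) − 8·(-57/4))/(7605/32) = -2921/2535; b = (98·(-57/4) − 8·(-126))/(7605/32) = -4144/2535.

m = -1.1523, b = -1.6347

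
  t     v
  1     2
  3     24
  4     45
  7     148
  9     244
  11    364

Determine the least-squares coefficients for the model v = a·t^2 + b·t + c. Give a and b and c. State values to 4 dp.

a = 3.0327, b = -0.0053, c = -2.1438

Forming AᵀA = [[23941, 2495, 277]; [2495, 277, 35]; [277, 35, 6]] and Aᵀv = [71998, 7490, 827]ᵀ gives AᵀA·[a, b, c]ᵀ = Aᵀv.
Solving the 3×3 system (Gaussian elimination) gives a = 59689/19682, b = -105/19682, c = -21097/9841.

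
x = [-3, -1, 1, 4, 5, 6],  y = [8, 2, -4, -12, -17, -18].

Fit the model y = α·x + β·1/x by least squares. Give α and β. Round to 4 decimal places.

α = -3.0948, β = 0.2241

The normal system AᵀA·[α, β]ᵀ = Aᵀy is [[88, 6]; [6, 8069/3600]]·[α, β]ᵀ = [-271, -271/15]ᵀ.
Determinant 88·(8069/3600) − 6² = 72559/450.
α = ((-271)·(8069/3600) − 6·(-271/15))/(72559/450) = -1796459/580472; β = (88·(-271/15) − 6·(-271))/(72559/450) = 16260/72559.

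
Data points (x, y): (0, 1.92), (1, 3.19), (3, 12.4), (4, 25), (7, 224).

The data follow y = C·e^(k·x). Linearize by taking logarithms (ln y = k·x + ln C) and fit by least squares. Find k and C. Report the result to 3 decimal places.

Let Y = ln y. Fitting Y = k·x + ln C by least squares:
Sums: Σx = 15.0000, Σ(x)² = 75.0000, Σln y = 12.9606, Σx·ln y = 59.4701.
Normal system: [[75.0000, 15.0000]; [15.0000, 5]]·[k, ln C]ᵀ = [59.4701, 12.9606]ᵀ.
Δ = 75.0000·5 − (15.0000)² = 150.0000; k = (59.4701·5 − 15.0000·12.9606)/150.0000 = 0.68628, ln C = (75.0000·12.9606 − 15.0000·59.4701)/150.0000 = 0.53327, so C = exp(0.53327) = 1.70449.

k = 0.686, C = 1.704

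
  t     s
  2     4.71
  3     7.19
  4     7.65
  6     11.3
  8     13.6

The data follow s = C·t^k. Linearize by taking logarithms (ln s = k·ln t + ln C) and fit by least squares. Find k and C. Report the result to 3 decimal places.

k = 0.748, C = 2.899

Linearized form: ln s = k·ln t + ln C. From the 5 transformed points,
Σln t = 7.0493, Σ(ln t)² = 11.1437, Σln s = 10.5920, Σln t·ln s = 15.8342.
Normal system: [[11.1437, 7.0493]; [7.0493, 5]]·[k, ln C]ᵀ = [15.8342, 10.5920]ᵀ.
Δ = 11.1437·5 − (7.0493)² = 6.0265; k = (15.8342·5 − 7.0493·10.5920)/6.0265 = 0.74766, ln C = (11.1437·10.5920 − 7.0493·15.8342)/6.0265 = 1.06430, so C = exp(1.06430) = 2.89880.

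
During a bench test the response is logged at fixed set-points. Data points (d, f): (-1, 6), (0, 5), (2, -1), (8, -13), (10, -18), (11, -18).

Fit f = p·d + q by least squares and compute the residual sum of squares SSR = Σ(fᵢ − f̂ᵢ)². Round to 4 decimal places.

SSR = 3.8929

From the data, Σd·d = 290, Σd = 30, Σ1 = 6.
Moment sums: Σd·f = -490, Σf = -39.
Normal equations: [[290, 30]; [30, 6]]·[p, q]ᵀ = [-490, -39]ᵀ.
det = 290·6 − 30² = 840.
p = ((-490)·6 − 30·(-39))/840 = -59/28; q = (290·(-39) − 30·(-490))/840 = 113/28.
Residuals: -1/7, 27/28, -23/28, -5/28, -27/28, 8/7; SSR = 109/28.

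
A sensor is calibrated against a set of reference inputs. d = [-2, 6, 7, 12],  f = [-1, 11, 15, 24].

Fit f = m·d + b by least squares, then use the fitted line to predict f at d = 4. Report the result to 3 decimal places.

f̂ = 9.136

Setting ∂/∂m … = 0 gives: 233·m + 23·b = 461;  23·m + 4·b = 49.
Eliminating b: 4·(row 1) − 23·(row 2) gives 403·m = 4·461 − 23·49 = 717, so m = 717/403.
Then b = (49 − 23·(717/403))/4 = 814/403.
At d = 4: f̂ = (717/403)·(4) + (814/403)·(1) = 3682/403.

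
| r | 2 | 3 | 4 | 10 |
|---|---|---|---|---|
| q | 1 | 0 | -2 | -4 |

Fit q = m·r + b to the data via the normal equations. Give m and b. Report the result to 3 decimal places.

m = -0.574, b = 1.477

Setting ∂/∂m … = 0 gives: 129·m + 19·b = -46;  19·m + 4·b = -5.
(Σr·r = 129, Σr = 19, Σ1 = 4, Σr·q = -46, Σq = -5.)
Eliminating b: 4·(row 1) − 19·(row 2) gives 155·m = 4·(-46) − 19·(-5) = -89, so m = -89/155.
Then b = ((-5) − 19·(-89/155))/4 = 229/155.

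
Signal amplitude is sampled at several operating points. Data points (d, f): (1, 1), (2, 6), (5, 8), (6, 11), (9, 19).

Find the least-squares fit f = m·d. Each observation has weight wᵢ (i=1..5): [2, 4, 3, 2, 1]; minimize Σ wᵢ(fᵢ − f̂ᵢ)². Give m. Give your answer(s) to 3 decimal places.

m = 1.923

Forming AᵀWA = [[246]] and AᵀWf = [473]ᵀ gives AᵀWA·[m]ᵀ = AᵀWf.
Hence m = 473 / 246 ≈ 1.92276.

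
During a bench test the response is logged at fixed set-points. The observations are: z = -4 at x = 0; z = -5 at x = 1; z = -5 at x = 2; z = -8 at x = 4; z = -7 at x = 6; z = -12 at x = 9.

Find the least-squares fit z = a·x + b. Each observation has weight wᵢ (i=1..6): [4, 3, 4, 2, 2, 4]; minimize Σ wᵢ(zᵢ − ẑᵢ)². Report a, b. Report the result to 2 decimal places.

a = -0.85, b = -3.78

Sums needed: Σwᵢ·x·x = 447, Σwᵢ·x = 67, Σwᵢ·1 = 19.
Right-hand side: Σwᵢ·x·z = -635, Σwᵢ·z = -129.
Normal equations: [[447, 67]; [67, 19]]·[a, b]ᵀ = [-635, -129]ᵀ.
Eliminating b: 19·(row 1) − 67·(row 2) gives 4004·a = 19·(-635) − 67·(-129) = -3422, so a = -1711/2002.
Then b = ((-129) − 67·(-1711/2002))/19 = -7559/2002.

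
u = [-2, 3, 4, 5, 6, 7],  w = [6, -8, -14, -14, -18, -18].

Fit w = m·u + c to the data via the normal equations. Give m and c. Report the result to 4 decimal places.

m = -2.8131, c = -0.2164

Compute the Gram sums: Σu·u = 139, Σu = 23, Σ1 = 6.
Right-hand side: Σu·w = -396, Σw = -66.
So AᵀA·[m, c]ᵀ = Aᵀw: [[139, 23]; [23, 6]]·[m, c]ᵀ = [-396, -66]ᵀ.
Determinant 139·6 − 23² = 305.
m = ((-396)·6 − 23·(-66))/305 = -858/305; c = (139·(-66) − 23·(-396))/305 = -66/305.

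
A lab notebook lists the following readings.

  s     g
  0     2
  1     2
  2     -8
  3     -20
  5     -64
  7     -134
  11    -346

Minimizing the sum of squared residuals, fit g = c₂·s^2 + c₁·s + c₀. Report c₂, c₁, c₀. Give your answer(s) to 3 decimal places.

With design matrix A, AᵀA = [[17765, 1835, 209]; [1835, 209, 29]; [209, 29, 7]] and Aᵀg = [-50242, -5138, -568]ᵀ.
Solving the 3×3 system (Gaussian elimination) gives c₂ = -452411/148449, c₁ = 281819/148449, c₀ = 14028/7069.

c₂ = -3.048, c₁ = 1.898, c₀ = 1.984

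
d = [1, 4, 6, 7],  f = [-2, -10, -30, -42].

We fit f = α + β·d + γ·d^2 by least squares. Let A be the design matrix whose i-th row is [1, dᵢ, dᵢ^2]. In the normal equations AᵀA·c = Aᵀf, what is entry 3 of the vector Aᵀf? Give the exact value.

-3300

Entry 3 ↔ basis d^2, so (Aᵀf)_{3} = Σᵢ (d^2)·fᵢ = (1)·(-2) + (16)·(-10) + (36)·(-30) + (49)·(-42) = -3300.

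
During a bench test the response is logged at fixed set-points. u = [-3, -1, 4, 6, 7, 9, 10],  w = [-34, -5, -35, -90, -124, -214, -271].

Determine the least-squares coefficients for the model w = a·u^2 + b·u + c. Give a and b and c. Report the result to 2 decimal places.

a = -3.01, b = 2.95, c = 1.46

With design matrix M, MᵀM = [[20596, 2324, 292]; [2324, 292, 32]; [292, 32, 7]] and Mᵀw = [-54621, -6077, -773]ᵀ.
Solving the 3×3 system (Gaussian elimination) gives a = -18103/6024, b = 5915/2008, c = 2203/1506.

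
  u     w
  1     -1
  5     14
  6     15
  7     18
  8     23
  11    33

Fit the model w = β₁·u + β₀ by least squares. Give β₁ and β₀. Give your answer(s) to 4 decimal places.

With design matrix A, AᵀA = [[296, 38]; [38, 6]] and Aᵀw = [832, 102]ᵀ.
det = 296·6 − 38² = 332.
β₁ = (832·6 − 38·102)/332 = 279/83; β₀ = (296·102 − 38·832)/332 = -356/83.

β₁ = 3.3614, β₀ = -4.2892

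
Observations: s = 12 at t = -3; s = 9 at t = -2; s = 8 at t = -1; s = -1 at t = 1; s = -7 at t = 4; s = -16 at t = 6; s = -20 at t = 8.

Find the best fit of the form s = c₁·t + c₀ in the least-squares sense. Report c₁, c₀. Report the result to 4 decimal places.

Sums needed: Σt·t = 131, Σt = 13, Σ1 = 7.
Moment sums: Σt·s = -347, Σs = -15.
AᵀA·[c₁, c₀]ᵀ = Aᵀs becomes [[131, 13]; [13, 7]]·[c₁, c₀]ᵀ = [-347, -15]ᵀ.
det = 131·7 − 13² = 748.
c₁ = ((-347)·7 − 13·(-15))/748 = -1117/374; c₀ = (131·(-15) − 13·(-347))/748 = 1273/374.

c₁ = -2.9866, c₀ = 3.4037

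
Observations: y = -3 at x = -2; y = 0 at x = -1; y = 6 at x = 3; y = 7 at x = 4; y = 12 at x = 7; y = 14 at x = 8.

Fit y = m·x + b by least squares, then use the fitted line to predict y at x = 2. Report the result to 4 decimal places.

With design matrix A, AᵀA = [[143, 19]; [19, 6]] and Aᵀy = [248, 36]ᵀ.
Δ = 143·6 − 19² = 497.
m = (248·6 − 19·36)/497 = 804/497; b = (143·36 − 19·248)/497 = 436/497.
At x = 2: ŷ = (804/497)·(2) + (436/497)·(1) = 292/71.

ŷ = 4.1127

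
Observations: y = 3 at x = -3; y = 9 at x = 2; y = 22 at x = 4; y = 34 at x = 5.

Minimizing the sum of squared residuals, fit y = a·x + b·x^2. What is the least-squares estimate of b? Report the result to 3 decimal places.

Sums needed: Σx·x = 54, Σx·x^2 = 170, Σx^2·x^2 = 978.
And Σx·y = 267, Σx^2·y = 1265.
Normal equations: [[54, 170]; [170, 978]]·[a, b]ᵀ = [267, 1265]ᵀ.
Eliminating b: 978·(row 1) − 170·(row 2) gives 23912·a = 978·267 − 170·1265 = 46076, so a = 11519/5978.
Then b = (1265 − 170·(11519/5978))/978 = 2865/2989.

b = 0.959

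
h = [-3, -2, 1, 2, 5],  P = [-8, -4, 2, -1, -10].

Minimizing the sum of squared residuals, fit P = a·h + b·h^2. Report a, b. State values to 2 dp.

a = 0.93, b = -0.58

Setting ∂/∂a … = 0 gives: 43·a + 99·b = -18;  99·a + 739·b = -340.
det = 43·739 − 99² = 21976.
a = ((-18)·739 − 99·(-340))/21976 = 10179/10988; b = (43·(-340) − 99·(-18))/21976 = -6419/10988.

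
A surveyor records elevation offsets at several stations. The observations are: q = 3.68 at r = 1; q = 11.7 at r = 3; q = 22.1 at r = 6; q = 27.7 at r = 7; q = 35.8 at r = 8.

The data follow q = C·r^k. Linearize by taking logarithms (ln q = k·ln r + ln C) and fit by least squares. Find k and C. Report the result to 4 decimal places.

Taking logs, ln q = k·ln r + ln C, so regress ln q on ln r.
AᵀA = [[12.5280, 6.9157]; [6.9157, 5]], rhs = [22.1520, 13.7575]ᵀ  (here Σln r = 6.9157, Σ(ln r)² = 12.5280, Σln q = 13.7575, Σln r·ln q = 22.1520).
Δ = 12.5280·5 − (6.9157)² = 14.8127; k = (22.1520·5 − 6.9157·13.7575)/14.8127 = 1.05431, ln C = (12.5280·13.7575 − 6.9157·22.1520)/14.8127 = 1.29323, so C = exp(1.29323) = 3.64452.

k = 1.0543, C = 3.6445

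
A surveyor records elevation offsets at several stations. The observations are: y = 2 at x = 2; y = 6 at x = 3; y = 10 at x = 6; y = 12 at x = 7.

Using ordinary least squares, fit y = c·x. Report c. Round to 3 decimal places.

c = 1.694

Setting ∂/∂c … = 0 gives: 98·c = 166.
(Σx·x = 98, Σx·y = 166.)
Hence c = 166 / 98 ≈ 1.69388.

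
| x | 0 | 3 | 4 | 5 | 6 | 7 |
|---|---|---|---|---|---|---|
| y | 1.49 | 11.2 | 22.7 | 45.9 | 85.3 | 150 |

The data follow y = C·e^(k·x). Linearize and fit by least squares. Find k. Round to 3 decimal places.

k = 0.666

Let Y = ln y. Fitting Y = k·x + ln C by least squares:
AᵀA = [[135.0000, 25.0000]; [25.0000, 6]], rhs = [100.6210, 19.2203]ᵀ  (here Σx = 25.0000, Σ(x)² = 135.0000, Σln y = 19.2203, Σx·ln y = 100.6210).
Slope k = (n·Σx·ln y − Σx·Σln y)/(n·Σ(x)² − (Σx)²) = (6·100.6210 − 25.0000·19.2203)/185.0000 = 0.66604; ln C = (Σln y − k·Σx)/n = 0.42821.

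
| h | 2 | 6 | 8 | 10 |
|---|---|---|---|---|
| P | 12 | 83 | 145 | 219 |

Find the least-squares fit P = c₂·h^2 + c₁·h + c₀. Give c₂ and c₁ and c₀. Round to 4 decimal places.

c₂ = 1.9830, c₁ = 2.1568, c₀ = -0.4000

XᵀX·[c₂, c₁, c₀]ᵀ = XᵀP reads: 15408·c₂ + 1736·c₁ + 204·c₀ = 34216;  1736·c₂ + 204·c₁ + 26·c₀ = 3872;  204·c₂ + 26·c₁ + 4·c₀ = 459.
(Σh^2·h^2 = 15408, Σh^2·h = 1736, Σh^2 = 204, Σh·h = 204, Σh = 26, Σ1 = 4, Σh^2·P = 34216, Σh·P = 3872, ΣP = 459.)
Inverting the 3×3 Gram matrix, [c₂, c₁, c₀]ᵀ = [349/176, 949/440, -2/5]ᵀ.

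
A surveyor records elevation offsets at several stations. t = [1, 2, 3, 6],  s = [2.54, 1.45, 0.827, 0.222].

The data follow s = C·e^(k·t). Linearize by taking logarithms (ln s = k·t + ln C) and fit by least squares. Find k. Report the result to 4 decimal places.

k = -0.4822

Taking logs, ln s = k·t + ln C, so regress ln s on t.
Σt = 12.0000, Σ(t)² = 50.0000, Σln s = -0.3913, Σt·ln s = -7.9250.
Equations: 50.0000·k + 12.0000·ln C = -7.9250;  12.0000·k + 4·ln C = -0.3913.
Slope k = (n·Σt·ln s − Σt·Σln s)/(n·Σ(t)² − (Σt)²) = (4·-7.9250 − 12.0000·-0.3913)/56.0000 = -0.48222; ln C = (Σln s − k·Σt)/n = 1.34884.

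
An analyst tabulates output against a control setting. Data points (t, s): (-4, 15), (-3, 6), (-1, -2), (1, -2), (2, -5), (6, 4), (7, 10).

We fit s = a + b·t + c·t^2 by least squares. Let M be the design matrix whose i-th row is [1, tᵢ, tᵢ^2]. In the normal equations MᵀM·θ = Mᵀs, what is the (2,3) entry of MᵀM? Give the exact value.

Row 2 ↔ basis t, column 3 ↔ basis t^2, so (MᵀM)_{2,3} = Σᵢ (t)·(t^2) = (-4)·(16) + (-3)·(9) + (-1)·(1) + (1)·(1) + (2)·(4) + (6)·(36) + (7)·(49) = 476.

476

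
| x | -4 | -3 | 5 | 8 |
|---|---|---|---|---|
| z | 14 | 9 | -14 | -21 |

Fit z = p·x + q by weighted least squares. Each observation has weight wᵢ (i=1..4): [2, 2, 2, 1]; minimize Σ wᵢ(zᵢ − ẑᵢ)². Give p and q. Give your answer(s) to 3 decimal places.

Sums needed: Σwᵢ·x·x = 164, Σwᵢ·x = 4, Σwᵢ·1 = 7.
And Σwᵢ·x·z = -474, Σwᵢ·z = -3.
So MᵀWM·[p, q]ᵀ = MᵀWz: [[164, 4]; [4, 7]]·[p, q]ᵀ = [-474, -3]ᵀ.
Eliminating q: 7·(row 1) − 4·(row 2) gives 1132·p = 7·(-474) − 4·(-3) = -3306, so p = -1653/566.
Then q = ((-3) − 4·(-1653/566))/7 = 351/283.

p = -2.920, q = 1.240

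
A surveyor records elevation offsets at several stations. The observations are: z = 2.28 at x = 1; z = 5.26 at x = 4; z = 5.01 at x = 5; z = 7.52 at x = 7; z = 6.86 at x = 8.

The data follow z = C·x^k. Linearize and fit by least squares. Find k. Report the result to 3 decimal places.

k = 0.556

Linearized form: ln z = k·ln x + ln C. From the 5 transformed points,
Σln x = 7.0211, Σ(ln x)² = 12.6227, Σln z = 8.0390, Σln x·ln z = 12.8253.
Normal system: [[12.6227, 7.0211]; [7.0211, 5]]·[k, ln C]ᵀ = [12.8253, 8.0390]ᵀ.
Slope k = (n·Σln x·ln z − Σln x·Σln z)/(n·Σ(ln x)² − (Σln x)²) = (5·12.8253 − 7.0211·8.0390)/13.8181 = 0.55609; ln C = (Σln z − k·Σln x)/n = 0.82694.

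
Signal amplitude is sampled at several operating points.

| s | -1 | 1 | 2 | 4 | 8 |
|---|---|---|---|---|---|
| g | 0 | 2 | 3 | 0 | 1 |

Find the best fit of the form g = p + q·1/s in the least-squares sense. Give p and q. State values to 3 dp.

p = 0.993, q = 1.184

MᵀM·[p, q]ᵀ = Mᵀg reads: 5·p + (7/8)·q = 6;  (7/8)·p + (149/64)·q = 29/8.
Eliminating q: (149/64)·(row 1) − (7/8)·(row 2) gives (87/8)·p = (149/64)·6 − (7/8)·(29/8) = 691/64, so p = 691/696.
Then q = ((29/8) − (7/8)·(691/696))/(149/64) = 103/87.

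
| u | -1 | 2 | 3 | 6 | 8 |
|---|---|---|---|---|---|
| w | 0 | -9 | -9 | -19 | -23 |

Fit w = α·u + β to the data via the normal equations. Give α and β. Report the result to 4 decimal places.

α = -2.5813, β = -2.7073

Sums needed: Σu·u = 114, Σu = 18, Σ1 = 5.
Moment sums: Σu·w = -343, Σw = -60.
So XᵀX·[α, β]ᵀ = Xᵀw: [[114, 18]; [18, 5]]·[α, β]ᵀ = [-343, -60]ᵀ.
Determinant 114·5 − 18² = 246.
α = ((-343)·5 − 18·(-60))/246 = -635/246; β = (114·(-60) − 18·(-343))/246 = -111/41.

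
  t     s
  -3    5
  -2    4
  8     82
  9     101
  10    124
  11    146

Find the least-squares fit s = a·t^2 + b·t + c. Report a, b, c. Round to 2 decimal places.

The normal equations are: 35395·a + 3537·b + 379·c = 43556;  3537·a + 379·b + 33·c = 4388;  379·a + 33·b + 6·c = 462.
(Σt^2·t^2 = 35395, Σt^2·t = 3537, Σt^2 = 379, Σt·t = 379, Σt = 33, Σ1 = 6, Σt^2·s = 43556, Σt·s = 4388, Σs = 462.)
Row-reducing yields a = 23385/22886, b = 210221/114430, c = 134566/57215.

a = 1.02, b = 1.84, c = 2.35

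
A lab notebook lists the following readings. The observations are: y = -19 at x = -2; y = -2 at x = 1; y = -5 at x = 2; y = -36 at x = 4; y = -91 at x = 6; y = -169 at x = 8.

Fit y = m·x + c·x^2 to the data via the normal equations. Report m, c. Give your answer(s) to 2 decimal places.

m = 3.16, c = -3.04

Forming MᵀM = [[125, 793]; [793, 5681]] and Mᵀy = [-2016, -14766]ᵀ gives MᵀM·[m, c]ᵀ = Mᵀy.
det = 125·5681 − 793² = 81276.
m = ((-2016)·5681 − 793·(-14766))/81276 = 3289/1042; c = (125·(-14766) − 793·(-2016))/81276 = -41177/13546.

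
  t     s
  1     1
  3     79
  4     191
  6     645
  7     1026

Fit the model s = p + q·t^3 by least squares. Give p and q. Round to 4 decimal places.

Compute the Gram sums: Σ1 = 5, Σt^3 = 651, Σt^3·t^3 = 169131.
And Σs = 1942, Σt^3·s = 505596.
det = 5·169131 − 651² = 421854.
p = (1942·169131 − 651·505596)/421854 = -115099/70309; q = (5·505596 − 651·1942)/421854 = 210623/70309.

p = -1.6370, q = 2.9957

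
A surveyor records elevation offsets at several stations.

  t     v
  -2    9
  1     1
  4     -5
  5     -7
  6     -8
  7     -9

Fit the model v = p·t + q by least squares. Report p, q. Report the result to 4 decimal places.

The normal equations are: 131·p + 21·q = -183;  21·p + 6·q = -19.
(Σt·t = 131, Σt = 21, Σ1 = 6, Σt·v = -183, Σv = -19.)
Δ = 131·6 − 21² = 345.
p = ((-183)·6 − 21·(-19))/345 = -233/115; q = (131·(-19) − 21·(-183))/345 = 1354/345.

p = -2.0261, q = 3.9246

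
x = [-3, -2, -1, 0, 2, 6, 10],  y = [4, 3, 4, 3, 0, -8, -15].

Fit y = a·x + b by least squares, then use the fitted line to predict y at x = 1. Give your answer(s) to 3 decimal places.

ŷ = -0.191

The normal system MᵀM·[a, b]ᵀ = Mᵀy is [[154, 12]; [12, 7]]·[a, b]ᵀ = [-220, -9]ᵀ.
det = 154·7 − 12² = 934.
a = ((-220)·7 − 12·(-9))/934 = -716/467; b = (154·(-9) − 12·(-220))/934 = 627/467.
At x = 1: ŷ = (-716/467)·(1) + (627/467)·(1) = -89/467.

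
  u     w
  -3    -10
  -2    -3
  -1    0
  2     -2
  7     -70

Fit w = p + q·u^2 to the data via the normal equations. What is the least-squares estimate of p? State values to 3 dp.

Normal-equation sums: Σ1 = 5, Σu^2 = 67, Σu^2·u^2 = 2515.
Right-hand side: Σw = -85, Σu^2·w = -3540.
MᵀM·[p, q]ᵀ = Mᵀw becomes [[5, 67]; [67, 2515]]·[p, q]ᵀ = [-85, -3540]ᵀ.
Eliminating q: 2515·(row 1) − 67·(row 2) gives 8086·p = 2515·(-85) − 67·(-3540) = 23405, so p = 23405/8086.
Then q = ((-3540) − 67·(23405/8086))/2515 = -12005/8086.

p = 2.895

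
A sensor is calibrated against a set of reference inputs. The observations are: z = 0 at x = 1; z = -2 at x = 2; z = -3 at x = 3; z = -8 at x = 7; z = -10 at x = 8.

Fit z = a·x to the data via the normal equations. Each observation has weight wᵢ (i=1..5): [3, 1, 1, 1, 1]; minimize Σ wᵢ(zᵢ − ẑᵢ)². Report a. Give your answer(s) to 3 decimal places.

Setting ∂/∂a … = 0 gives: 129·a = -149.
Hence a = -149 / 129 ≈ -1.15504.

a = -1.155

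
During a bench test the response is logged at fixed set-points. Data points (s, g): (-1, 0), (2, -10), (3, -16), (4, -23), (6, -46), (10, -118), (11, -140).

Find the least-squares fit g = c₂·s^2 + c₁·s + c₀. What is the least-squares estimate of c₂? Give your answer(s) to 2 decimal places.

Normal-equation sums: Σs^2·s^2 = 26291, Σs^2·s = 2645, Σs^2 = 287, Σs·s = 287, Σs = 35, Σ1 = 7.
For Aᵀg: Σs^2·g = -30948, Σs·g = -3156, Σg = -353.
AᵀA·[c₂, c₁, c₀]ᵀ = Aᵀg becomes [[26291, 2645, 287]; [2645, 287, 35]; [287, 35, 7]]·[c₂, c₁, c₀]ᵀ = [-30948, -3156, -353]ᵀ.
Inverting the 3×3 Gram matrix, [c₂, c₁, c₀]ᵀ = [-27015/27098, -44689/27098, -124087/94843]ᵀ.

c₂ = -1.00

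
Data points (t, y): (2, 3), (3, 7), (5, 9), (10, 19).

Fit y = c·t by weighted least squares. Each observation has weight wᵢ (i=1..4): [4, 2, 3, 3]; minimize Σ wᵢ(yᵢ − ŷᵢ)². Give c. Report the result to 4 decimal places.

Setting ∂/∂c … = 0 gives: 409·c = 771.
(Σwᵢ·t·t = 409, Σwᵢ·t·y = 771.)
Hence c = 771 / 409 ≈ 1.88509.

c = 1.8851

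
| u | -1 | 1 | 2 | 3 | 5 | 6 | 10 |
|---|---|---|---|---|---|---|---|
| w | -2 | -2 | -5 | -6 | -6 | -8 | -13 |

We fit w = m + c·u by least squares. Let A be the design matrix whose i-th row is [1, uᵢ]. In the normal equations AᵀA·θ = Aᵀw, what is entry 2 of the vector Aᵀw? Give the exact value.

-236

Entry 2 ↔ basis u, so (Aᵀw)_{2} = Σᵢ (u)·wᵢ = (-1)·(-2) + (1)·(-2) + (2)·(-5) + (3)·(-6) + (5)·(-6) + (6)·(-8) + (10)·(-13) = -236.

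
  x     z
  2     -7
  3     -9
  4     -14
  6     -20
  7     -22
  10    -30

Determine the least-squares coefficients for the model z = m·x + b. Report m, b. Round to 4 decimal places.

m = -2.9308, b = -1.3692

Normal-equation sums: Σx·x = 214, Σx = 32, Σ1 = 6.
Moment sums: Σx·z = -671, Σz = -102.
Determinant 214·6 − 32² = 260.
m = ((-671)·6 − 32·(-102))/260 = -381/130; b = (214·(-102) − 32·(-671))/260 = -89/65.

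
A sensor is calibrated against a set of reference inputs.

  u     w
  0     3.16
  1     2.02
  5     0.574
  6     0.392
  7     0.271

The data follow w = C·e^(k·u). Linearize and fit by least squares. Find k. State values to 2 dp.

k = -0.34

With ln wᵢ as the transformed response and uᵢ as the regressor:
Sums: Σu = 19.0000, Σ(u)² = 111.0000, Σln w = -0.9436, Σu·ln w = -16.8309.
Normal system: [[111.0000, 19.0000]; [19.0000, 5]]·[k, ln C]ᵀ = [-16.8309, -0.9436]ᵀ.
Slope k = (n·Σu·ln w − Σu·Σln w)/(n·Σ(u)² − (Σu)²) = (5·-16.8309 − 19.0000·-0.9436)/194.0000 = -0.34137; ln C = (Σln w − k·Σu)/n = 1.10850.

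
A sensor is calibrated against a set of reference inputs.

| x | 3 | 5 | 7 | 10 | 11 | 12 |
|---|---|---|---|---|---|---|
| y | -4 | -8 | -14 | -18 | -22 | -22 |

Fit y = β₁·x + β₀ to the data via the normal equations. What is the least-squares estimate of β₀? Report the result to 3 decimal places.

β₀ = 1.833

Entries of MᵀM: Σx·x = 448, Σx = 48, Σ1 = 6.
Right-hand side: Σx·y = -836, Σy = -88.
Eliminating β₀: 6·(row 1) − 48·(row 2) gives 384·β₁ = 6·(-836) − 48·(-88) = -792, so β₁ = -33/16.
Then β₀ = ((-88) − 48·(-33/16))/6 = 11/6.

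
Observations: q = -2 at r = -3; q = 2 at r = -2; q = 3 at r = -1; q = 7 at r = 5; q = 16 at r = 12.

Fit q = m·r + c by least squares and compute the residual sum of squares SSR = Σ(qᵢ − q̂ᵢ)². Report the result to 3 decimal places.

The normal equations are: 183·m + 11·c = 226;  11·m + 5·c = 26.
Determinant 183·5 − 11² = 794.
m = (226·5 − 11·26)/794 = 422/397; c = (183·26 − 11·226)/794 = 1136/397.
Residuals: -664/397, 502/397, 477/397, -467/397, 152/397; SSR = 2926/397.

SSR = 7.370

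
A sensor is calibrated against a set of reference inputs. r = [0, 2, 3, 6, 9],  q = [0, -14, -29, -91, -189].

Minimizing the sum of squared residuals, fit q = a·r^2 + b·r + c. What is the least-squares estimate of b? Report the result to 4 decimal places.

b = -3.6456

Sums needed: Σr^2·r^2 = 7954, Σr^2·r = 980, Σr^2 = 130, Σr·r = 130, Σr = 20, Σ1 = 5.
Moment sums: Σr^2·q = -18902, Σr·q = -2362, Σq = -323.
AᵀA·[a, b, c]ᵀ = Aᵀq becomes [[7954, 980, 130]; [980, 130, 20]; [130, 20, 5]]·[a, b, c]ᵀ = [-18902, -2362, -323]ᵀ.
Inverting the 3×3 Gram matrix, [a, b, c]ᵀ = [-110/57, -1039/285, 3/19]ᵀ.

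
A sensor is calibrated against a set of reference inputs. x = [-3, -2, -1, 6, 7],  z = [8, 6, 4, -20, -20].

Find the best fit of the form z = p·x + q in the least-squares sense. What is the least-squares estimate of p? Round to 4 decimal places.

Setting ∂/∂p … = 0 gives: 99·p + 7·q = -300;  7·p + 5·q = -22.
(Σx·x = 99, Σx = 7, Σ1 = 5, Σx·z = -300, Σz = -22.)
det = 99·5 − 7² = 446.
p = ((-300)·5 − 7·(-22))/446 = -673/223; q = (99·(-22) − 7·(-300))/446 = -39/223.

p = -3.0179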